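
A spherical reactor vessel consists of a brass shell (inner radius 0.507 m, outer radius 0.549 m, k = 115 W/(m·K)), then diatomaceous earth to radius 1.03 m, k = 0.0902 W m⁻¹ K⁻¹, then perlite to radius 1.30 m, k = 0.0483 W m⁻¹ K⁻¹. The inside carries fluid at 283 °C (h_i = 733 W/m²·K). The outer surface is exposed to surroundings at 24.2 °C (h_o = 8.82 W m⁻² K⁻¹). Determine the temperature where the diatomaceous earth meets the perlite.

T = 104 °C

Resistance network (inner→outer):
  R_conv,in = 1/(4πr²h) = 1/(4π·0.507²·733) = 4.223×10^-4 K/W
  R_brass = (1/0.507 − 1/0.549)/(4πk) = 0.1509/(4π·115) = 1.044×10^-4 K/W
  R_diatomaceous earth = (1/0.549 − 1/1.03)/(4πk) = 0.8506/(4π·0.0902) = 0.7504 K/W
  R_perlite = (1/1.03 − 1/1.30)/(4πk) = 0.2016/(4π·0.0483) = 0.3322 K/W
  R_conv,out = 1/(4πr²h) = 1/(4π·1.30²·8.82) = 0.005339 K/W
ΣR = 4.223×10^-4 + 1.044×10^-4 + 0.7504 + 0.3322 + 0.005339 = 1.088 K/W
Q = ΔT/ΣR = (283 °C − 24.2 °C)/1.088 = 237.9 W
From the inner boundary to the diatomaceous earth/perlite interface, ΣR_partial = 0.7509 K/W.
T_interface = T_in − Q·ΣR_partial = 283 °C − (237.9)(0.7509) = 104 °C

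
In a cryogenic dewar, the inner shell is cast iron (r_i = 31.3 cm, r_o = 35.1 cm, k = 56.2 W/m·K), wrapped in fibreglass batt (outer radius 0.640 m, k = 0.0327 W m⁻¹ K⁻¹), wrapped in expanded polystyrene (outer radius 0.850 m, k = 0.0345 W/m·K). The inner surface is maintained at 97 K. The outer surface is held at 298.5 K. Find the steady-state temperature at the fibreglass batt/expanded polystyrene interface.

Treat each layer as a resistance in series:
  R_cast iron = (1/0.313 − 1/0.351)/(4πk) = 0.3459/(4π·56.2) = 4.898×10^-4 K/W
  R_fibreglass batt = (1/0.351 − 1/0.640)/(4πk) = 1.287/(4π·0.0327) = 3.131 K/W
  R_expanded polystyrene = (1/0.640 − 1/0.850)/(4πk) = 0.3860/(4π·0.0345) = 0.8904 K/W
ΣR = 4.898×10^-4 + 3.131 + 0.8904 = 4.022 K/W
Q = ΔT/ΣR = (97 K − 298.5 K)/4.022 = -50.10 W
From the inner boundary to the fibreglass batt/expanded polystyrene interface, ΣR_partial = 3.131 K/W.
T_interface = T_in − Q·ΣR_partial = 97 K − (-50.10)(3.131) = 253.9 K

T = 253.9 K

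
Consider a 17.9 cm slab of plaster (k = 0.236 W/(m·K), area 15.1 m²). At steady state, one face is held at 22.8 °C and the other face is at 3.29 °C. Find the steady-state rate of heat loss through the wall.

Q = kA·ΔT/L = 0.236 × 15.1 × |22.8 °C − 3.29 °C| / 0.179 = 388 W

Q = 388 W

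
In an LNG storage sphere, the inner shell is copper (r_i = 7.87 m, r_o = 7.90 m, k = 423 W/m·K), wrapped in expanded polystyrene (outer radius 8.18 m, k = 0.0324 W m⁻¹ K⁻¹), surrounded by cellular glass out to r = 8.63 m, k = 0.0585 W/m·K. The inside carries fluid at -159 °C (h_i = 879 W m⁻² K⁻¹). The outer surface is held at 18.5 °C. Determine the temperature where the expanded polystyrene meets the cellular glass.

Resistance network (inner→outer):
  R_conv,in = 1/(4πr²h) = 1/(4π·7.87²·879) = 1.462×10^-6 K/W
  R_copper = (1/7.87 − 1/7.90)/(4πk) = 4.825×10^-4/(4π·423) = 9.078×10^-8 K/W
  R_expanded polystyrene = (1/7.90 − 1/8.18)/(4πk) = 0.004333/(4π·0.0324) = 0.01064 K/W
  R_cellular glass = (1/8.18 − 1/8.63)/(4πk) = 0.006375/(4π·0.0585) = 0.008671 K/W
ΣR = 1.462×10^-6 + 9.078×10^-8 + 0.01064 + 0.008671 = 0.01931 K/W
Q = ΔT/ΣR = (-159 °C − 18.5 °C)/0.01931 = -9192 W
From the inner boundary to the expanded polystyrene/cellular glass interface, ΣR_partial = 0.01064 K/W.
T_interface = T_in − Q·ΣR_partial = -159 °C − (-9192)(0.01064) = -61.2 °C

T = -61.2 °C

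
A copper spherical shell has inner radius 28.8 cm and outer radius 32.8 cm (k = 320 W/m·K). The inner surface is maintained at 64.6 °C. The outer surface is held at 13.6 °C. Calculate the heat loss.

Q = 484 kW

Q = 4πk·ΔT/(1/r₁ − 1/r₂) = 4π × 320 × 51 / (1/0.288 − 1/0.328) = 4.84×10^5 W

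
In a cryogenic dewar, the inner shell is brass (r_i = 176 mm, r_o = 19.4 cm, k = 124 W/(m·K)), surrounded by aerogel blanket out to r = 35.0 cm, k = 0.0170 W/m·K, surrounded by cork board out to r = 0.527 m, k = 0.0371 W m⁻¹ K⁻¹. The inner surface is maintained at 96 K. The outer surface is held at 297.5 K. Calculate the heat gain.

Q = 15.7 W

Treat each layer as a resistance in series:
  R_brass = (1/0.176 − 1/0.194)/(4πk) = 0.5272/(4π·124) = 3.383×10^-4 K/W
  R_aerogel blanket = (1/0.194 − 1/0.350)/(4πk) = 2.297/(4π·0.0170) = 10.75 K/W
  R_cork board = (1/0.350 − 1/0.527)/(4πk) = 0.9596/(4π·0.0371) = 2.058 K/W
ΣR = 3.383×10^-4 + 10.75 + 2.058 = 12.81 K/W
Q = ΔT/ΣR = (96 K − 297.5 K)/12.81 = -15.7 W
(Negative Q ⇒ heat flows inward; heat gain = 15.7 W.)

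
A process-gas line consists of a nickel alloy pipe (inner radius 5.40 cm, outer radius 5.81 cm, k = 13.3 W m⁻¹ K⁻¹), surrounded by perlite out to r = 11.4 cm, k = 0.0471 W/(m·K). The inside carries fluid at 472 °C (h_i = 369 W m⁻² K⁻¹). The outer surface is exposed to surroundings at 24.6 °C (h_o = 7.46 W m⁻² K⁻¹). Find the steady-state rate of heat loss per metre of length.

Resistance network (inner→outer):
  R'_conv,in = 1/(2πr h) = 1/(2π·0.0540·369) = 0.007987 m·K/W
  R'_nickel alloy = ln(0.0581/0.0540)/(2πk) = 0.07318/(2π·13.3) = 8.757×10^-4 m·K/W
  R'_perlite = ln(0.114/0.0581)/(2πk) = 0.6740/(2π·0.0471) = 2.278 m·K/W
  R'_conv,out = 1/(2πr h) = 1/(2π·0.114·7.46) = 0.1871 m·K/W
ΣR = 0.007987 + 8.757×10^-4 + 2.278 + 0.1871 = 2.474 m·K/W
Q' = ΔT/ΣR = (472 °C − 24.6 °C)/2.474 = 181 W/m

Q' = 181 W/m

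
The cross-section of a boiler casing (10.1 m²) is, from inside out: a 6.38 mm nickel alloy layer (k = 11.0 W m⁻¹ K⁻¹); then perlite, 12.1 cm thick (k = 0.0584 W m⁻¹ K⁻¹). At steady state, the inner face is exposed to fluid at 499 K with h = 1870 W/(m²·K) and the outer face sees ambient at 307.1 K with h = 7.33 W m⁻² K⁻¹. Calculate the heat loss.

Q = 877 W

Resistance network (inner→outer):
  R_conv,in = 1/(hA) = 1/(1870·10.1) = 5.295×10^-5 K/W
  R_nickel alloy = L/(kA) = 0.00638/(11.0·10.1) = 5.743×10^-5 K/W
  R_perlite = L/(kA) = 0.121/(0.0584·10.1) = 0.2051 K/W
  R_conv,out = 1/(hA) = 1/(7.33·10.1) = 0.01351 K/W
ΣR = 5.295×10^-5 + 5.743×10^-5 + 0.2051 + 0.01351 = 0.2187 K/W
Q = ΔT/ΣR = (499 K − 307.1 K)/0.2187 = 877 W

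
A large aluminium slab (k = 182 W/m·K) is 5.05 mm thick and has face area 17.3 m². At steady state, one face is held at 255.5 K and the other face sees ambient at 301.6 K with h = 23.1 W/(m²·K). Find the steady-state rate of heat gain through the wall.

Q = 18400 W

Treat each layer as a resistance in series:
  R_aluminium = L/(kA) = 0.00505/(182·17.3) = 1.604×10^-6 K/W
  R_conv,out = 1/(hA) = 1/(23.1·17.3) = 0.002502 K/W
ΣR = 1.604×10^-6 + 0.002502 = 0.002504 K/W
Q = ΔT/ΣR = (255.5 K − 301.6 K)/0.002504 = -18400 W
(Negative Q ⇒ heat flows inward; heat gain = 18400 W.)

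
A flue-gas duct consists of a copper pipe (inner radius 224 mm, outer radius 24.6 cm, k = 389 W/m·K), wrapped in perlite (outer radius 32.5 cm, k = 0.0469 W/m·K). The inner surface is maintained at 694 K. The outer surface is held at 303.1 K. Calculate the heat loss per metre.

Q' = 414 W/m

Series thermal resistances, inner to outer:
  R'_copper = ln(0.246/0.224)/(2πk) = 0.09369/(2π·389) = 3.833×10^-5 m·K/W
  R'_perlite = ln(0.325/0.246)/(2πk) = 0.2785/(2π·0.0469) = 0.9451 m·K/W
ΣR = 3.833×10^-5 + 0.9451 = 0.9451 m·K/W
Q' = ΔT/ΣR = (694 K − 303.1 K)/0.9451 = 414 W/m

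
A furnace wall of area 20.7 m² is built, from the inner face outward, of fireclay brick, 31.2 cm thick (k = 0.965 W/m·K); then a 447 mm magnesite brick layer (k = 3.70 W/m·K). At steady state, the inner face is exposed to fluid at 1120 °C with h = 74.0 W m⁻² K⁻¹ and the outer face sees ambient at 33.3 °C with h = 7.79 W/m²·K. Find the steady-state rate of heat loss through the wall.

Q = 38400 W

Resistance network (inner→outer):
  R_conv,in = 1/(hA) = 1/(74.0·20.7) = 6.528×10^-4 K/W
  R_fireclay brick = L/(kA) = 0.312/(0.965·20.7) = 0.01562 K/W
  R_magnesite brick = L/(kA) = 0.447/(3.70·20.7) = 0.005836 K/W
  R_conv,out = 1/(hA) = 1/(7.79·20.7) = 0.006201 K/W
ΣR = 6.528×10^-4 + 0.01562 + 0.005836 + 0.006201 = 0.02831 K/W
Q = ΔT/ΣR = (1120 °C − 33.3 °C)/0.02831 = 38400 W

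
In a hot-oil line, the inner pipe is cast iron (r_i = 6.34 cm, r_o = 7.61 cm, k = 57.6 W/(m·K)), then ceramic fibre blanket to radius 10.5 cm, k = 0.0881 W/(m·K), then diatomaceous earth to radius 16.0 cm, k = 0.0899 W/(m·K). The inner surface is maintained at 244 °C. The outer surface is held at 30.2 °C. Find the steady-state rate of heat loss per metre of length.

Treat each layer as a resistance in series:
  R'_cast iron = ln(0.0761/0.0634)/(2πk) = 0.1826/(2π·57.6) = 5.045×10^-4 m·K/W
  R'_ceramic fibre blanket = ln(0.105/0.0761)/(2πk) = 0.3219/(2π·0.0881) = 0.5815 m·K/W
  R'_diatomaceous earth = ln(0.160/0.105)/(2πk) = 0.4212/(2π·0.0899) = 0.7457 m·K/W
ΣR = 5.045×10^-4 + 0.5815 + 0.7457 = 1.328 m·K/W
Q' = ΔT/ΣR = (244 °C − 30.2 °C)/1.328 = 161 W/m

Q' = 161 W/m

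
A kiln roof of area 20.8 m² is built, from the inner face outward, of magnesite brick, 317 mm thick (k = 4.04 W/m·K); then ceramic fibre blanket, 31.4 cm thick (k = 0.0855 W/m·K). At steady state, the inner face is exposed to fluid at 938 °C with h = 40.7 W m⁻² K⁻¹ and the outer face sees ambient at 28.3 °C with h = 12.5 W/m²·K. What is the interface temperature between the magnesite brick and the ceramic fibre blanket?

T = 914 °C

Resistance network (inner→outer):
  R_conv,in = 1/(hA) = 1/(40.7·20.8) = 0.001181 K/W
  R_magnesite brick = L/(kA) = 0.317/(4.04·20.8) = 0.003772 K/W
  R_ceramic fibre blanket = L/(kA) = 0.314/(0.0855·20.8) = 0.1766 K/W
  R_conv,out = 1/(hA) = 1/(12.5·20.8) = 0.003846 K/W
ΣR = 0.001181 + 0.003772 + 0.1766 + 0.003846 = 0.1854 K/W
Q = ΔT/ΣR = (938 °C − 28.3 °C)/0.1854 = 4907 W
From the inner boundary to the magnesite brick/ceramic fibre blanket interface, ΣR_partial = 0.004953 K/W.
T_interface = T_in − Q·ΣR_partial = 938 °C − (4907)(0.004953) = 914 °C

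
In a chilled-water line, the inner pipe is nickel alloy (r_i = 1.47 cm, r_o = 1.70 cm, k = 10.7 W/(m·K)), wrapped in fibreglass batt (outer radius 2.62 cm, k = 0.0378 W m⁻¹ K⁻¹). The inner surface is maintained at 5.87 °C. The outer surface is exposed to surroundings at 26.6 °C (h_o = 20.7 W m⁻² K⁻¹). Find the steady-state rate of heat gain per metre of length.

Series thermal resistances, inner to outer:
  R'_nickel alloy = ln(0.0170/0.0147)/(2πk) = 0.1454/(2π·10.7) = 0.002162 m·K/W
  R'_fibreglass batt = ln(0.0262/0.0170)/(2πk) = 0.4325/(2π·0.0378) = 1.821 m·K/W
  R'_conv,out = 1/(2πr h) = 1/(2π·0.0262·20.7) = 0.2935 m·K/W
ΣR = 0.002162 + 1.821 + 0.2935 = 2.117 m·K/W
Q' = ΔT/ΣR = (5.87 °C − 26.6 °C)/2.117 = -9.79 W/m
(Negative Q' ⇒ heat flows inward; heat gain = 9.79 W/m.)

Q' = 9.79 W/m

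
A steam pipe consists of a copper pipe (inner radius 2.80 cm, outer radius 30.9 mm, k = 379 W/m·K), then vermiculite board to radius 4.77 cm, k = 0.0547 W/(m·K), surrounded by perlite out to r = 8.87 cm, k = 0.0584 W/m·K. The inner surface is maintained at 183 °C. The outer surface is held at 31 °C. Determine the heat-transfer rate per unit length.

Q' = 51.5 W/m

Treat each layer as a resistance in series:
  R'_copper = ln(0.0309/0.0280)/(2πk) = 0.09855/(2π·379) = 4.139×10^-5 m·K/W
  R'_vermiculite board = ln(0.0477/0.0309)/(2πk) = 0.4342/(2π·0.0547) = 1.263 m·K/W
  R'_perlite = ln(0.0887/0.0477)/(2πk) = 0.6203/(2π·0.0584) = 1.691 m·K/W
ΣR = 4.139×10^-5 + 1.263 + 1.691 = 2.954 m·K/W
Q' = ΔT/ΣR = (183 °C − 31 °C)/2.954 = 51.5 W/m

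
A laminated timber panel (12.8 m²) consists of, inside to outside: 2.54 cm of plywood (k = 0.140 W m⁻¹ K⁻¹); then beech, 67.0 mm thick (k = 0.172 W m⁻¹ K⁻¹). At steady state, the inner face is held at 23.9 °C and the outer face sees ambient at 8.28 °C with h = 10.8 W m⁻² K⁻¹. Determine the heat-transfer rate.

Resistance network (inner→outer):
  R_plywood = L/(kA) = 0.0254/(0.140·12.8) = 0.01417 K/W
  R_beech = L/(kA) = 0.0670/(0.172·12.8) = 0.03043 K/W
  R_conv,out = 1/(hA) = 1/(10.8·12.8) = 0.007234 K/W
ΣR = 0.01417 + 0.03043 + 0.007234 = 0.05183 K/W
Q = ΔT/ΣR = (23.9 °C − 8.28 °C)/0.05183 = 301 W

Q = 301 W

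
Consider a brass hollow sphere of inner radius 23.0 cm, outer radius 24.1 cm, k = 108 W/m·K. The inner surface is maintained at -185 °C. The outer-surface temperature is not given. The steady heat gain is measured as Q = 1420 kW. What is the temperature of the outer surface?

Series resistances:
  R_brass = (1/0.230 − 1/0.241)/(4πk) = 0.1984/(4π·108) = 1.462×10^-4 K/W
ΣR = 1.462×10^-4 K/W
ΔT = Q·ΣR = 1.42×10^6 × 1.462×10^-4 = 207.6 K
Heat flows inward, so T_out = T_in + ΔT = -185 + 207.6 = 22.6 °C

T_out = 22.6 °C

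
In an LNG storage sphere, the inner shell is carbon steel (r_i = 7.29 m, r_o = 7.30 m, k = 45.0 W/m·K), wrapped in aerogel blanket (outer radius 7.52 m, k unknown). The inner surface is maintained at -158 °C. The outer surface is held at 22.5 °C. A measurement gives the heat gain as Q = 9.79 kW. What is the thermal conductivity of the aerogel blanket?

k = 0.0173 W/m·K

ΣR = ΔT/Q = |-158 − 22.5|/9790 = 0.01844 K/W
Known resistances:
  R_carbon steel = (1/7.29 − 1/7.30)/(4πk) = 1.879×10^-4/(4π·45.0) = 3.323×10^-7 K/W
R_aerogel blanket = ΣR − ΣR_known = 0.01844 − 3.323×10^-7 = 0.01844 K/W
(1/r₁−1/r₂)/(4πk) = 0.01844 ⇒ k = 0.004008/(4π·0.01844) = 0.0173 W/m·K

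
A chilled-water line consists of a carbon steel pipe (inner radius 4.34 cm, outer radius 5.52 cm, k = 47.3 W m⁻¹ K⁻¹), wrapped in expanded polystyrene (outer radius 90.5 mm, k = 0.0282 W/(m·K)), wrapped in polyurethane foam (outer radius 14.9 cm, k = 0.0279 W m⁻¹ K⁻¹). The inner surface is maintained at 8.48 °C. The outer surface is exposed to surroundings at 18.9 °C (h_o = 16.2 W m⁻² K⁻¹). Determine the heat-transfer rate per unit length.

Q' = 1.83 W/m

Series thermal resistances, inner to outer:
  R'_carbon steel = ln(0.0552/0.0434)/(2πk) = 0.2405/(2π·47.3) = 8.092×10^-4 m·K/W
  R'_expanded polystyrene = ln(0.0905/0.0552)/(2πk) = 0.4944/(2π·0.0282) = 2.790 m·K/W
  R'_polyurethane foam = ln(0.149/0.0905)/(2πk) = 0.4986/(2π·0.0279) = 2.844 m·K/W
  R'_conv,out = 1/(2πr h) = 1/(2π·0.149·16.2) = 0.06594 m·K/W
ΣR = 8.092×10^-4 + 2.790 + 2.844 + 0.06594 = 5.701 m·K/W
Q' = ΔT/ΣR = (8.48 °C − 18.9 °C)/5.701 = -1.83 W/m
(Negative Q' ⇒ heat flows inward; heat gain = 1.83 W/m.)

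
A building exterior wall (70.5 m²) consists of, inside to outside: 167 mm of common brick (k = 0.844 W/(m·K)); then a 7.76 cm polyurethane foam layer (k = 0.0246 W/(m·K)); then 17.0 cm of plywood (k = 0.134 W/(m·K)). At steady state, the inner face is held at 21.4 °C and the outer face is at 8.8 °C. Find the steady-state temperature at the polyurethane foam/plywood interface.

Series thermal resistances, inner to outer:
  R_common brick = L/(kA) = 0.167/(0.844·70.5) = 0.002807 K/W
  R_polyurethane foam = L/(kA) = 0.0776/(0.0246·70.5) = 0.04474 K/W
  R_plywood = L/(kA) = 0.170/(0.134·70.5) = 0.01800 K/W
ΣR = 0.002807 + 0.04474 + 0.01800 = 0.06555 K/W
Q = ΔT/ΣR = (21.4 °C − 8.8 °C)/0.06555 = 192.2 W
From the inner boundary to the polyurethane foam/plywood interface, ΣR_partial = 0.04755 K/W.
T_interface = T_in − Q·ΣR_partial = 21.4 °C − (192.2)(0.04755) = 12.3 °C

T = 12.3 °C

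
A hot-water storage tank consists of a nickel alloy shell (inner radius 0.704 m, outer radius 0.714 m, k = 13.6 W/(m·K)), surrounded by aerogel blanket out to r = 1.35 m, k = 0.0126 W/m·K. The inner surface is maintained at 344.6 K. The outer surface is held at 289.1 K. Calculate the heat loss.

Treat each layer as a resistance in series:
  R_nickel alloy = (1/0.704 − 1/0.714)/(4πk) = 0.01989/(4π·13.6) = 1.164×10^-4 K/W
  R_aerogel blanket = (1/0.714 − 1/1.35)/(4πk) = 0.6598/(4π·0.0126) = 4.167 K/W
ΣR = 1.164×10^-4 + 4.167 = 4.167 K/W
Q = ΔT/ΣR = (344.6 K − 289.1 K)/4.167 = 13.3 W

Q = 13.3 W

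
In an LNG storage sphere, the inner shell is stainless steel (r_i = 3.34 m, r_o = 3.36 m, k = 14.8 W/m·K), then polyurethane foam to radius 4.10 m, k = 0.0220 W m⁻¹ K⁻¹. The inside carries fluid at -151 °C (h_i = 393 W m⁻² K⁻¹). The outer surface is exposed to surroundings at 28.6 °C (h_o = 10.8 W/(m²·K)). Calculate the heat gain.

Q = 922 W

Treat each layer as a resistance in series:
  R_conv,in = 1/(4πr²h) = 1/(4π·3.34²·393) = 1.815×10^-5 K/W
  R_stainless steel = (1/3.34 − 1/3.36)/(4πk) = 0.001782/(4π·14.8) = 9.582×10^-6 K/W
  R_polyurethane foam = (1/3.36 − 1/4.10)/(4πk) = 0.05372/(4π·0.0220) = 0.1943 K/W
  R_conv,out = 1/(4πr²h) = 1/(4π·4.10²·10.8) = 4.383×10^-4 K/W
ΣR = 1.815×10^-5 + 9.582×10^-6 + 0.1943 + 4.383×10^-4 = 0.1948 K/W
Q = ΔT/ΣR = (-151 °C − 28.6 °C)/0.1948 = -922 W
(Negative Q ⇒ heat flows inward; heat gain = 922 W.)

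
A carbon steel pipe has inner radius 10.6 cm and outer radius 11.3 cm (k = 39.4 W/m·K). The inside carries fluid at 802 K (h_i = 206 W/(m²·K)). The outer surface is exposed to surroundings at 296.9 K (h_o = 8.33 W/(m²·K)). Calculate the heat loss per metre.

Q' = 2.86 kW/m

Series thermal resistances, inner to outer:
  R'_conv,in = 1/(2πr h) = 1/(2π·0.106·206) = 0.007289 m·K/W
  R'_carbon steel = ln(0.113/0.106)/(2πk) = 0.06395/(2π·39.4) = 2.583×10^-4 m·K/W
  R'_conv,out = 1/(2πr h) = 1/(2π·0.113·8.33) = 0.1691 m·K/W
ΣR = 0.007289 + 2.583×10^-4 + 0.1691 = 0.1766 m·K/W
Q' = ΔT/ΣR = (802 K − 296.9 K)/0.1766 = 2860 W/m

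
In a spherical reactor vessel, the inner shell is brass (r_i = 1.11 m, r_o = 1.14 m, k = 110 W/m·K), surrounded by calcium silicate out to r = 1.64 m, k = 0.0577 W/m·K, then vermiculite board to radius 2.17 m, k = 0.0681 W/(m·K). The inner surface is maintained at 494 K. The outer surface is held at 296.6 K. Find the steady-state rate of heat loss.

Q = 364 W

Series thermal resistances, inner to outer:
  R_brass = (1/1.11 − 1/1.14)/(4πk) = 0.02371/(4π·110) = 1.715×10^-5 K/W
  R_calcium silicate = (1/1.14 − 1/1.64)/(4πk) = 0.2674/(4π·0.0577) = 0.3688 K/W
  R_vermiculite board = (1/1.64 − 1/2.17)/(4πk) = 0.1489/(4π·0.0681) = 0.1740 K/W
ΣR = 1.715×10^-5 + 0.3688 + 0.1740 = 0.5428 K/W
Q = ΔT/ΣR = (494 K − 296.6 K)/0.5428 = 364 W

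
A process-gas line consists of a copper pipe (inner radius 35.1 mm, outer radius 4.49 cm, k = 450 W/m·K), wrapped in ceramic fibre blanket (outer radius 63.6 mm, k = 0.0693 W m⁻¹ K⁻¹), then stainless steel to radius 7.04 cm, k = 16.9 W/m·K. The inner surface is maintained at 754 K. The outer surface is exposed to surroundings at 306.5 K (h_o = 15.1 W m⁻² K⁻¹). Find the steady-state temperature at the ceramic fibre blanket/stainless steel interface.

T = 377 K

Series thermal resistances, inner to outer:
  R'_copper = ln(0.0449/0.0351)/(2πk) = 0.2462/(2π·450) = 8.709×10^-5 m·K/W
  R'_ceramic fibre blanket = ln(0.0636/0.0449)/(2πk) = 0.3482/(2π·0.0693) = 0.7996 m·K/W
  R'_stainless steel = ln(0.0704/0.0636)/(2πk) = 0.1016/(2π·16.9) = 9.566×10^-4 m·K/W
  R'_conv,out = 1/(2πr h) = 1/(2π·0.0704·15.1) = 0.1497 m·K/W
ΣR = 8.709×10^-5 + 0.7996 + 9.566×10^-4 + 0.1497 = 0.9503 m·K/W
Q' = ΔT/ΣR = (754 K − 306.5 K)/0.9503 = 470.9 W/m
From the inner boundary to the ceramic fibre blanket/stainless steel interface, ΣR_partial = 0.7997 m·K/W.
T_interface = T_in − Q'·ΣR_partial = 754 K − (470.9)(0.7997) = 377 K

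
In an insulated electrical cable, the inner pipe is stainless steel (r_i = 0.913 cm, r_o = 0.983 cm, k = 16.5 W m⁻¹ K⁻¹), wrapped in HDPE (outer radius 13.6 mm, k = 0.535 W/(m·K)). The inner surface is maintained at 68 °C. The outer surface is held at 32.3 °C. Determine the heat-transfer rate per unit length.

Series thermal resistances, inner to outer:
  R'_stainless steel = ln(0.00983/0.00913)/(2πk) = 0.07387/(2π·16.5) = 7.126×10^-4 m·K/W
  R'_HDPE = ln(0.0136/0.00983)/(2πk) = 0.3246/(2π·0.535) = 0.09657 m·K/W
ΣR = 7.126×10^-4 + 0.09657 = 0.09728 m·K/W
Q' = ΔT/ΣR = (68 °C − 32.3 °C)/0.09728 = 367 W/m

Q' = 367 W/m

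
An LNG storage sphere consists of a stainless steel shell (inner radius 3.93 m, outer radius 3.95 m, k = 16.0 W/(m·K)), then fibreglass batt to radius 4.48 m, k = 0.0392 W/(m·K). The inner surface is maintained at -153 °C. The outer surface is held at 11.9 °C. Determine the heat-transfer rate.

Q = 2710 W

Resistance network (inner→outer):
  R_stainless steel = (1/3.93 − 1/3.95)/(4πk) = 0.001288/(4π·16.0) = 6.408×10^-6 K/W
  R_fibreglass batt = (1/3.95 − 1/4.48)/(4πk) = 0.02995/(4π·0.0392) = 0.06080 K/W
ΣR = 6.408×10^-6 + 0.06080 = 0.06081 K/W
Q = ΔT/ΣR = (-153 °C − 11.9 °C)/0.06081 = -2710 W
(Negative Q ⇒ heat flows inward; heat gain = 2710 W.)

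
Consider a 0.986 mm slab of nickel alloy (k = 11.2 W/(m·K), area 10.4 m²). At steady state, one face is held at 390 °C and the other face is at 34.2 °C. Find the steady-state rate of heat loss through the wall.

Q = 42000 kW

Q = kA·ΔT/L = 11.2 × 10.4 × |390 °C − 34.2 °C| / 9.86×10^-4 = 4.20×10^7 W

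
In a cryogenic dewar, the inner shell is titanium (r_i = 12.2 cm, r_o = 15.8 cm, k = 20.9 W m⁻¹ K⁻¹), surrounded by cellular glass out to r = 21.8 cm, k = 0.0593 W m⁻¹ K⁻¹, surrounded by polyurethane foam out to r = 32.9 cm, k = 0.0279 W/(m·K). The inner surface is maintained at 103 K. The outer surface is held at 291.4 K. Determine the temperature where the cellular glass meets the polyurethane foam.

T = 168 K

Resistance network (inner→outer):
  R_titanium = (1/0.122 − 1/0.158)/(4πk) = 1.868/(4π·20.9) = 0.007111 K/W
  R_cellular glass = (1/0.158 − 1/0.218)/(4πk) = 1.742/(4π·0.0593) = 2.338 K/W
  R_polyurethane foam = (1/0.218 − 1/0.329)/(4πk) = 1.548/(4π·0.0279) = 4.414 K/W
ΣR = 0.007111 + 2.338 + 4.414 = 6.759 K/W
Q = ΔT/ΣR = (103 K − 291.4 K)/6.759 = -27.87 W
From the inner boundary to the cellular glass/polyurethane foam interface, ΣR_partial = 2.345 K/W.
T_interface = T_in − Q·ΣR_partial = 103 K − (-27.87)(2.345) = 168 K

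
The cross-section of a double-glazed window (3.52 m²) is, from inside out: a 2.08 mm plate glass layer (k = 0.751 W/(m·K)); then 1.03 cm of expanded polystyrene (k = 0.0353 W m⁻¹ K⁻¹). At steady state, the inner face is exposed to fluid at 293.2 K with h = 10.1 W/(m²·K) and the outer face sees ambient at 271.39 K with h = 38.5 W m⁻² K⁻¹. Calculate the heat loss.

Q = 183 W

Series thermal resistances, inner to outer:
  R_conv,in = 1/(hA) = 1/(10.1·3.52) = 0.02813 K/W
  R_plate glass = L/(kA) = 0.00208/(0.751·3.52) = 7.868×10^-4 K/W
  R_expanded polystyrene = L/(kA) = 0.0103/(0.0353·3.52) = 0.08289 K/W
  R_conv,out = 1/(hA) = 1/(38.5·3.52) = 0.007379 K/W
ΣR = 0.02813 + 7.868×10^-4 + 0.08289 + 0.007379 = 0.1192 K/W
Q = ΔT/ΣR = (293.2 K − 271.39 K)/0.1192 = 183 W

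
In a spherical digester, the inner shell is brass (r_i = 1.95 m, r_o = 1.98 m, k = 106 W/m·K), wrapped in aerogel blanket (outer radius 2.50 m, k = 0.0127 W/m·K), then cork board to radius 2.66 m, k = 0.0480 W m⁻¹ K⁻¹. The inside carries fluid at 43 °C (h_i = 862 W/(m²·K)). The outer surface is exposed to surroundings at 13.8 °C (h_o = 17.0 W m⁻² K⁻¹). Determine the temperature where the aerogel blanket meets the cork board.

T = 15.5 °C

Resistance network (inner→outer):
  R_conv,in = 1/(4πr²h) = 1/(4π·1.95²·862) = 2.428×10^-5 K/W
  R_brass = (1/1.95 − 1/1.98)/(4πk) = 0.007770/(4π·106) = 5.833×10^-6 K/W
  R_aerogel blanket = (1/1.98 − 1/2.50)/(4πk) = 0.1051/(4π·0.0127) = 0.6582 K/W
  R_cork board = (1/2.50 − 1/2.66)/(4πk) = 0.02406/(4π·0.0480) = 0.03989 K/W
  R_conv,out = 1/(4πr²h) = 1/(4π·2.66²·17.0) = 6.616×10^-4 K/W
ΣR = 2.428×10^-5 + 5.833×10^-6 + 0.6582 + 0.03989 + 6.616×10^-4 = 0.6988 K/W
Q = ΔT/ΣR = (43 °C − 13.8 °C)/0.6988 = 41.79 W
From the inner boundary to the aerogel blanket/cork board interface, ΣR_partial = 0.6582 K/W.
T_interface = T_in − Q·ΣR_partial = 43 °C − (41.79)(0.6582) = 15.5 °C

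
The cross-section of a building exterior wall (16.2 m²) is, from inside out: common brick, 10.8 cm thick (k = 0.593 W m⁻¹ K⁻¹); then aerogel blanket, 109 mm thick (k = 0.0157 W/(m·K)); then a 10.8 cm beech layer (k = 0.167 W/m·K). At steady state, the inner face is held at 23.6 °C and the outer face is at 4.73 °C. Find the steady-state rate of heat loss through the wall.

Q = 39.3 W

Resistance network (inner→outer):
  R_common brick = L/(kA) = 0.108/(0.593·16.2) = 0.01124 K/W
  R_aerogel blanket = L/(kA) = 0.109/(0.0157·16.2) = 0.4286 K/W
  R_beech = L/(kA) = 0.108/(0.167·16.2) = 0.03992 K/W
ΣR = 0.01124 + 0.4286 + 0.03992 = 0.4798 K/W
Q = ΔT/ΣR = (23.6 °C − 4.73 °C)/0.4798 = 39.3 W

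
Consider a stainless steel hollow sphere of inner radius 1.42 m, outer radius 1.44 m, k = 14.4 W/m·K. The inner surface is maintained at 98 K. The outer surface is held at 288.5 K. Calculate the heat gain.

Q = 4πk·ΔT/(1/r₁ − 1/r₂) = 4π × 14.4 × 190.5 / (1/1.42 − 1/1.44) = 3.52×10^6 W

Q = 3.52×10^6 W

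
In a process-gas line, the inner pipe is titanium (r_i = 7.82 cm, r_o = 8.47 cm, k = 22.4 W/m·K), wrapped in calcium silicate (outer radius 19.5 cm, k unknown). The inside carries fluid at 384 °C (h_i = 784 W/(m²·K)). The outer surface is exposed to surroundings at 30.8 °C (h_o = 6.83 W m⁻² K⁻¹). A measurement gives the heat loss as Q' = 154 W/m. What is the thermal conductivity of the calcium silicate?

ΣR = ΔT/Q' = |384 − 30.8|/154 = 2.294 m·K/W
Known resistances:
  R'_conv,in = 1/(2πr h) = 1/(2π·0.0782·784) = 0.002596 m·K/W
  R'_titanium = ln(0.0847/0.0782)/(2πk) = 0.07985/(2π·22.4) = 5.673×10^-4 m·K/W
  R'_conv,out = 1/(2πr h) = 1/(2π·0.195·6.83) = 0.1195 m·K/W
R_calcium silicate = ΣR − ΣR_known = 2.294 − 0.1227 = 2.171 m·K/W
ln(r₂/r₁)/(2πk) = 2.171 ⇒ k = 0.8339/(2π·2.171) = 0.0611 W/m·K

k = 0.0611 W/m·K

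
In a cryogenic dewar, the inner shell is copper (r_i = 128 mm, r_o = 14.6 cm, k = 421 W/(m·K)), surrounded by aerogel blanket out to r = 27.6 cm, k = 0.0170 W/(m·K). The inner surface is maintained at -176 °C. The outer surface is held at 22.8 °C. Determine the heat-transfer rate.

Q = 13.2 W

Series thermal resistances, inner to outer:
  R_copper = (1/0.128 − 1/0.146)/(4πk) = 0.9632/(4π·421) = 1.821×10^-4 K/W
  R_aerogel blanket = (1/0.146 − 1/0.276)/(4πk) = 3.226/(4π·0.0170) = 15.10 K/W
ΣR = 1.821×10^-4 + 15.10 = 15.10 K/W
Q = ΔT/ΣR = (-176 °C − 22.8 °C)/15.10 = -13.2 W
(Negative Q ⇒ heat flows inward; heat gain = 13.2 W.)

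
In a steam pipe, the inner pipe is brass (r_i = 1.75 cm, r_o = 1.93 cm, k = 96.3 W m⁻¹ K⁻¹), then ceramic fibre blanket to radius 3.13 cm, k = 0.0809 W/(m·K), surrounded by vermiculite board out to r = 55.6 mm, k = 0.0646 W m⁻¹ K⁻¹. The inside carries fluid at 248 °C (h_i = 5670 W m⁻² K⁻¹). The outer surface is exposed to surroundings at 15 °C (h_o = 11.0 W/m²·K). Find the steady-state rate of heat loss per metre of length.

Series thermal resistances, inner to outer:
  R'_conv,in = 1/(2πr h) = 1/(2π·0.0175·5670) = 0.001604 m·K/W
  R'_brass = ln(0.0193/0.0175)/(2πk) = 0.09790/(2π·96.3) = 1.618×10^-4 m·K/W
  R'_ceramic fibre blanket = ln(0.0313/0.0193)/(2πk) = 0.4835/(2π·0.0809) = 0.9512 m·K/W
  R'_vermiculite board = ln(0.0556/0.0313)/(2πk) = 0.5746/(2π·0.0646) = 1.416 m·K/W
  R'_conv,out = 1/(2πr h) = 1/(2π·0.0556·11.0) = 0.2602 m·K/W
ΣR = 0.001604 + 1.618×10^-4 + 0.9512 + 1.416 + 0.2602 = 2.629 m·K/W
Q' = ΔT/ΣR = (248 °C − 15 °C)/2.629 = 88.6 W/m

Q' = 88.6 W/m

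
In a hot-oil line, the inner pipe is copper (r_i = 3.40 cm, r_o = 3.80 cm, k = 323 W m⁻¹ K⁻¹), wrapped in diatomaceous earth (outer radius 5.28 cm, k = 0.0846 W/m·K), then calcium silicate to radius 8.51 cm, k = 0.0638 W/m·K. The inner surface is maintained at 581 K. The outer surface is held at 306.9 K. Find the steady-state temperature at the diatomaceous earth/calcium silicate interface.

Resistance network (inner→outer):
  R'_copper = ln(0.0380/0.0340)/(2πk) = 0.1112/(2π·323) = 5.481×10^-5 m·K/W
  R'_diatomaceous earth = ln(0.0528/0.0380)/(2πk) = 0.3289/(2π·0.0846) = 0.6188 m·K/W
  R'_calcium silicate = ln(0.0851/0.0528)/(2πk) = 0.4773/(2π·0.0638) = 1.191 m·K/W
ΣR = 5.481×10^-5 + 0.6188 + 1.191 = 1.810 m·K/W
Q' = ΔT/ΣR = (581 K − 306.9 K)/1.810 = 151.4 W/m
From the inner boundary to the diatomaceous earth/calcium silicate interface, ΣR_partial = 0.6189 m·K/W.
T_interface = T_in − Q'·ΣR_partial = 581 K − (151.4)(0.6189) = 487 K

T = 487 K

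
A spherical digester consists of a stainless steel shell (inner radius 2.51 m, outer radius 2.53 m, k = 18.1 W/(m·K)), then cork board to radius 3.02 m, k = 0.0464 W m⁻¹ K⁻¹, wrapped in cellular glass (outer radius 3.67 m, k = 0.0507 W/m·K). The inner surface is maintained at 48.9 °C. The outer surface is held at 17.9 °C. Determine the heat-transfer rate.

Q = 153 W

Resistance network (inner→outer):
  R_stainless steel = (1/2.51 − 1/2.53)/(4πk) = 0.003149/(4π·18.1) = 1.385×10^-5 K/W
  R_cork board = (1/2.53 − 1/3.02)/(4πk) = 0.06413/(4π·0.0464) = 0.1100 K/W
  R_cellular glass = (1/3.02 − 1/3.67)/(4πk) = 0.05865/(4π·0.0507) = 0.09205 K/W
ΣR = 1.385×10^-5 + 0.1100 + 0.09205 = 0.2021 K/W
Q = ΔT/ΣR = (48.9 °C − 17.9 °C)/0.2021 = 153 W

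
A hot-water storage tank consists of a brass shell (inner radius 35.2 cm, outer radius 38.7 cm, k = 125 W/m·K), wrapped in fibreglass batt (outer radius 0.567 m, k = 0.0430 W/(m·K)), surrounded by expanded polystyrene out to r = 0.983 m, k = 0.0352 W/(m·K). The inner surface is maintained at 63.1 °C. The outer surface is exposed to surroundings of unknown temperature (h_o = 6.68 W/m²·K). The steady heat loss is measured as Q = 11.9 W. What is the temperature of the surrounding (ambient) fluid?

Sum the resistances:
  R_brass = (1/0.352 − 1/0.387)/(4πk) = 0.2569/(4π·125) = 1.636×10^-4 K/W
  R_fibreglass batt = (1/0.387 − 1/0.567)/(4πk) = 0.8203/(4π·0.0430) = 1.518 K/W
  R_expanded polystyrene = (1/0.567 − 1/0.983)/(4πk) = 0.7464/(4π·0.0352) = 1.687 K/W
  R_conv,out = 1/(4πr²h) = 1/(4π·0.983²·6.68) = 0.01233 K/W
ΣR = 3.218 K/W
ΔT = Q·ΣR = 11.9 × 3.218 = 38.29 K
Heat flows outward, so T_out = T_in − ΔT = 63.1 − 38.29 = 24.8 °C

T_out = 24.8 °C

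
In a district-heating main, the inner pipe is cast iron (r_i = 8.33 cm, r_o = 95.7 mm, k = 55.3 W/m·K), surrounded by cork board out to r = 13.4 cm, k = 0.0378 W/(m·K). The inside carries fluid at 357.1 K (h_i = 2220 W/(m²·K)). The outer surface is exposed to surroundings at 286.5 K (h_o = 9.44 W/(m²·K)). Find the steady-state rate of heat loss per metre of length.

Series thermal resistances, inner to outer:
  R'_conv,in = 1/(2πr h) = 1/(2π·0.0833·2220) = 8.606×10^-4 m·K/W
  R'_cast iron = ln(0.0957/0.0833)/(2πk) = 0.1388/(2π·55.3) = 3.994×10^-4 m·K/W
  R'_cork board = ln(0.134/0.0957)/(2πk) = 0.3366/(2π·0.0378) = 1.417 m·K/W
  R'_conv,out = 1/(2πr h) = 1/(2π·0.134·9.44) = 0.1258 m·K/W
ΣR = 8.606×10^-4 + 3.994×10^-4 + 1.417 + 0.1258 = 1.544 m·K/W
Q' = ΔT/ΣR = (357.1 K − 286.5 K)/1.544 = 45.7 W/m

Q' = 45.7 W/m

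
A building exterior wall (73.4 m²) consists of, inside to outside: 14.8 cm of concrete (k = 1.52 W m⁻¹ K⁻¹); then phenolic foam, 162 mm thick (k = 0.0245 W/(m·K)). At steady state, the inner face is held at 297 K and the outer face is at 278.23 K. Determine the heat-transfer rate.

Series thermal resistances, inner to outer:
  R_concrete = L/(kA) = 0.148/(1.52·73.4) = 0.001327 K/W
  R_phenolic foam = L/(kA) = 0.162/(0.0245·73.4) = 0.09009 K/W
ΣR = 0.001327 + 0.09009 = 0.09142 K/W
Q = ΔT/ΣR = (297 K − 278.23 K)/0.09142 = 205 W

Q = 205 W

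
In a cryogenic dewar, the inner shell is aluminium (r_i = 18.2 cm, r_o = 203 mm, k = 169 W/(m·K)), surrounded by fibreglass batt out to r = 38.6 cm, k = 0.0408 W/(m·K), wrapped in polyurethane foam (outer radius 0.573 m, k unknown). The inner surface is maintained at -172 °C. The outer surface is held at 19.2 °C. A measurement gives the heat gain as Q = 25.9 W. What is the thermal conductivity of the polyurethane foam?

k = 0.0238 W/m·K

ΣR = ΔT/Q = |-172 − 19.2|/25.9 = 7.382 K/W
Known resistances:
  R_aluminium = (1/0.182 − 1/0.203)/(4πk) = 0.5684/(4π·169) = 2.676×10^-4 K/W
  R_fibreglass batt = (1/0.203 − 1/0.386)/(4πk) = 2.335/(4π·0.0408) = 4.555 K/W
R_polyurethane foam = ΣR − ΣR_known = 7.382 − 4.555 = 2.827 K/W
(1/r₁−1/r₂)/(4πk) = 2.827 ⇒ k = 0.8455/(4π·2.827) = 0.0238 W/m·K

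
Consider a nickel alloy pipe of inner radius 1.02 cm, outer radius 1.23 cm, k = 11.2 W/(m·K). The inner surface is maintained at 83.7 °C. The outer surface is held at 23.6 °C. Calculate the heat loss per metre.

Q' = 2πk·ΔT/ln(r₂/r₁) = 2π × 11.2 × 60.1 / ln(0.0123/0.0102) = 22600 W/m

Q' = 22.6 kW/m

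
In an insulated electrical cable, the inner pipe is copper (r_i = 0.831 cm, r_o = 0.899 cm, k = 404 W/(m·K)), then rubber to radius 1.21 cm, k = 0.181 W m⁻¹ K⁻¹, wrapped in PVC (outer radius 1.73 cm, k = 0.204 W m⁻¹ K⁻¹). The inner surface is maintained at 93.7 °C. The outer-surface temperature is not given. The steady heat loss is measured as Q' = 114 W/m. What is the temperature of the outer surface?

T_out = 32.1 °C

Series resistances:
  R'_copper = ln(0.00899/0.00831)/(2πk) = 0.07865/(2π·404) = 3.099×10^-5 m·K/W
  R'_rubber = ln(0.0121/0.00899)/(2πk) = 0.2971/(2π·0.181) = 0.2612 m·K/W
  R'_PVC = ln(0.0173/0.0121)/(2πk) = 0.3575/(2π·0.204) = 0.2789 m·K/W
ΣR = 0.5402 m·K/W
ΔT = Q'·ΣR = 114 × 0.5402 = 61.58 K
Heat flows outward, so T_out = T_in − ΔT = 93.7 − 61.58 = 32.1 °C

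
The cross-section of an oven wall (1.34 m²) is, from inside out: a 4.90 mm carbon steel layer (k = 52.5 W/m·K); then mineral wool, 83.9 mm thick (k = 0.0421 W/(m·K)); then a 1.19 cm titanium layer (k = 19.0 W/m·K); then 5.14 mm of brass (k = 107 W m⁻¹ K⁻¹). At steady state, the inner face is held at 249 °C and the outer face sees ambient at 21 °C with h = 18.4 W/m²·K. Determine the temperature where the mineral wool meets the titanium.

T = 27.1 °C

Treat each layer as a resistance in series:
  R_carbon steel = L/(kA) = 0.00490/(52.5·1.34) = 6.965×10^-5 K/W
  R_mineral wool = L/(kA) = 0.0839/(0.0421·1.34) = 1.487 K/W
  R_titanium = L/(kA) = 0.0119/(19.0·1.34) = 4.674×10^-4 K/W
  R_brass = L/(kA) = 0.00514/(107·1.34) = 3.585×10^-5 K/W
  R_conv,out = 1/(hA) = 1/(18.4·1.34) = 0.04056 K/W
ΣR = 6.965×10^-5 + 1.487 + 4.674×10^-4 + 3.585×10^-5 + 0.04056 = 1.528 K/W
Q = ΔT/ΣR = (249 °C − 21 °C)/1.528 = 149.2 W
From the inner boundary to the mineral wool/titanium interface, ΣR_partial = 1.487 K/W.
T_interface = T_in − Q·ΣR_partial = 249 °C − (149.2)(1.487) = 27.1 °C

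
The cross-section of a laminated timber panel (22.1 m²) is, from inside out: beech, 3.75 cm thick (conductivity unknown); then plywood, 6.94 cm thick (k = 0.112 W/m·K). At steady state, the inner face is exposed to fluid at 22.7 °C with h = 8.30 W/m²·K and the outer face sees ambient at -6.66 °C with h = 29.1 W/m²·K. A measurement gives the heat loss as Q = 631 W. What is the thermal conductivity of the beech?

ΣR = ΔT/Q = |22.7 − -6.66|/631 = 0.04653 K/W
Known resistances:
  R_conv,in = 1/(hA) = 1/(8.30·22.1) = 0.005452 K/W
  R_plywood = L/(kA) = 0.0694/(0.112·22.1) = 0.02804 K/W
  R_conv,out = 1/(hA) = 1/(29.1·22.1) = 0.001555 K/W
R_beech = ΣR − ΣR_known = 0.04653 − 0.03505 = 0.01148 K/W
L/(kA) = 0.01148 ⇒ k = 0.0375/(0.01148·22.1) = 0.148 W/m·K

k = 0.148 W/m·K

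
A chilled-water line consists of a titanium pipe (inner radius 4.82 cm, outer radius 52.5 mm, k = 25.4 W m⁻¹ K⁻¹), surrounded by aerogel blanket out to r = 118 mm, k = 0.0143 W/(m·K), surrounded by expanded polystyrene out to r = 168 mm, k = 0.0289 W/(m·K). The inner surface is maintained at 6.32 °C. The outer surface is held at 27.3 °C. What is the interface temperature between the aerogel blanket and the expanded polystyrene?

Resistance network (inner→outer):
  R'_titanium = ln(0.0525/0.0482)/(2πk) = 0.08545/(2π·25.4) = 5.355×10^-4 m·K/W
  R'_aerogel blanket = ln(0.118/0.0525)/(2πk) = 0.8099/(2π·0.0143) = 9.014 m·K/W
  R'_expanded polystyrene = ln(0.168/0.118)/(2πk) = 0.3533/(2π·0.0289) = 1.946 m·K/W
ΣR = 5.355×10^-4 + 9.014 + 1.946 = 10.96 m·K/W
Q' = ΔT/ΣR = (6.32 °C − 27.3 °C)/10.96 = -1.914 W/m
From the inner boundary to the aerogel blanket/expanded polystyrene interface, ΣR_partial = 9.015 m·K/W.
T_interface = T_in − Q'·ΣR_partial = 6.32 °C − (-1.914)(9.015) = 23.6 °C

T = 23.6 °C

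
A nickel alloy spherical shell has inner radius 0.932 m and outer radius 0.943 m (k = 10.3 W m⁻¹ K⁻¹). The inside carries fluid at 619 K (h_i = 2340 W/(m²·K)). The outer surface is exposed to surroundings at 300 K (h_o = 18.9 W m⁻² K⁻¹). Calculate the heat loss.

Resistance network (inner→outer):
  R_conv,in = 1/(4πr²h) = 1/(4π·0.932²·2340) = 3.915×10^-5 K/W
  R_nickel alloy = (1/0.932 − 1/0.943)/(4πk) = 0.01252/(4π·10.3) = 9.670×10^-5 K/W
  R_conv,out = 1/(4πr²h) = 1/(4π·0.943²·18.9) = 0.004735 K/W
ΣR = 3.915×10^-5 + 9.670×10^-5 + 0.004735 = 0.004871 K/W
Q = ΔT/ΣR = (619 K − 300 K)/0.004871 = 65500 W

Q = 65.5 kW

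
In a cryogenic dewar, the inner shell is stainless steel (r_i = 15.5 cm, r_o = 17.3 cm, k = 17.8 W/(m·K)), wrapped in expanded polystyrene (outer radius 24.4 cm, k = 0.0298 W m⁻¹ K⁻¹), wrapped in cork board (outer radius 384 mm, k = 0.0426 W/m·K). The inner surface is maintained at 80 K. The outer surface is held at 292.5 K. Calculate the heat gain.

Treat each layer as a resistance in series:
  R_stainless steel = (1/0.155 − 1/0.173)/(4πk) = 0.6713/(4π·17.8) = 0.003001 K/W
  R_expanded polystyrene = (1/0.173 − 1/0.244)/(4πk) = 1.682/(4π·0.0298) = 4.492 K/W
  R_cork board = (1/0.244 − 1/0.384)/(4πk) = 1.494/(4π·0.0426) = 2.791 K/W
ΣR = 0.003001 + 4.492 + 2.791 = 7.286 K/W
Q = ΔT/ΣR = (80 K − 292.5 K)/7.286 = -29.2 W
(Negative Q ⇒ heat flows inward; heat gain = 29.2 W.)

Q = 29.2 W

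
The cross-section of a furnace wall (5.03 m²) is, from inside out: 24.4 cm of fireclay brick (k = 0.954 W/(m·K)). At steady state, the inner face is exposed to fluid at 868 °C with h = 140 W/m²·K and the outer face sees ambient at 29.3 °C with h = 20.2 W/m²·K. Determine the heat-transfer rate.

Q = 13.5 kW

Resistance network (inner→outer):
  R_conv,in = 1/(hA) = 1/(140·5.03) = 0.001420 K/W
  R_fireclay brick = L/(kA) = 0.244/(0.954·5.03) = 0.05085 K/W
  R_conv,out = 1/(hA) = 1/(20.2·5.03) = 0.009842 K/W
ΣR = 0.001420 + 0.05085 + 0.009842 = 0.06211 K/W
Q = ΔT/ΣR = (868 °C − 29.3 °C)/0.06211 = 13500 W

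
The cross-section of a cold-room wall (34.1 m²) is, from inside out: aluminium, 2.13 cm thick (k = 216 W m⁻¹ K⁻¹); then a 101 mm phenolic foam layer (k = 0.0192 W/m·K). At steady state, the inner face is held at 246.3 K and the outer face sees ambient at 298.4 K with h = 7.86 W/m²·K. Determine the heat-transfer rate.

Q = 330 W

Series thermal resistances, inner to outer:
  R_aluminium = L/(kA) = 0.0213/(216·34.1) = 2.892×10^-6 K/W
  R_phenolic foam = L/(kA) = 0.101/(0.0192·34.1) = 0.1543 K/W
  R_conv,out = 1/(hA) = 1/(7.86·34.1) = 0.003731 K/W
ΣR = 2.892×10^-6 + 0.1543 + 0.003731 = 0.1580 K/W
Q = ΔT/ΣR = (246.3 K − 298.4 K)/0.1580 = -330 W
(Negative Q ⇒ heat flows inward; heat gain = 330 W.)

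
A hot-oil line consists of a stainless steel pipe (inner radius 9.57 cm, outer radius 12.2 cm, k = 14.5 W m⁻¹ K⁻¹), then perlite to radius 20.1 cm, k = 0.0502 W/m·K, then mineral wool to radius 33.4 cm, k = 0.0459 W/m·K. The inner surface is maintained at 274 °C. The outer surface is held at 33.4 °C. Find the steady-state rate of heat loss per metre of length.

Q' = 71.9 W/m

Treat each layer as a resistance in series:
  R'_stainless steel = ln(0.122/0.0957)/(2πk) = 0.2428/(2π·14.5) = 0.002665 m·K/W
  R'_perlite = ln(0.201/0.122)/(2πk) = 0.4993/(2π·0.0502) = 1.583 m·K/W
  R'_mineral wool = ln(0.334/0.201)/(2πk) = 0.5078/(2π·0.0459) = 1.761 m·K/W
ΣR = 0.002665 + 1.583 + 1.761 = 3.347 m·K/W
Q' = ΔT/ΣR = (274 °C − 33.4 °C)/3.347 = 71.9 W/m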